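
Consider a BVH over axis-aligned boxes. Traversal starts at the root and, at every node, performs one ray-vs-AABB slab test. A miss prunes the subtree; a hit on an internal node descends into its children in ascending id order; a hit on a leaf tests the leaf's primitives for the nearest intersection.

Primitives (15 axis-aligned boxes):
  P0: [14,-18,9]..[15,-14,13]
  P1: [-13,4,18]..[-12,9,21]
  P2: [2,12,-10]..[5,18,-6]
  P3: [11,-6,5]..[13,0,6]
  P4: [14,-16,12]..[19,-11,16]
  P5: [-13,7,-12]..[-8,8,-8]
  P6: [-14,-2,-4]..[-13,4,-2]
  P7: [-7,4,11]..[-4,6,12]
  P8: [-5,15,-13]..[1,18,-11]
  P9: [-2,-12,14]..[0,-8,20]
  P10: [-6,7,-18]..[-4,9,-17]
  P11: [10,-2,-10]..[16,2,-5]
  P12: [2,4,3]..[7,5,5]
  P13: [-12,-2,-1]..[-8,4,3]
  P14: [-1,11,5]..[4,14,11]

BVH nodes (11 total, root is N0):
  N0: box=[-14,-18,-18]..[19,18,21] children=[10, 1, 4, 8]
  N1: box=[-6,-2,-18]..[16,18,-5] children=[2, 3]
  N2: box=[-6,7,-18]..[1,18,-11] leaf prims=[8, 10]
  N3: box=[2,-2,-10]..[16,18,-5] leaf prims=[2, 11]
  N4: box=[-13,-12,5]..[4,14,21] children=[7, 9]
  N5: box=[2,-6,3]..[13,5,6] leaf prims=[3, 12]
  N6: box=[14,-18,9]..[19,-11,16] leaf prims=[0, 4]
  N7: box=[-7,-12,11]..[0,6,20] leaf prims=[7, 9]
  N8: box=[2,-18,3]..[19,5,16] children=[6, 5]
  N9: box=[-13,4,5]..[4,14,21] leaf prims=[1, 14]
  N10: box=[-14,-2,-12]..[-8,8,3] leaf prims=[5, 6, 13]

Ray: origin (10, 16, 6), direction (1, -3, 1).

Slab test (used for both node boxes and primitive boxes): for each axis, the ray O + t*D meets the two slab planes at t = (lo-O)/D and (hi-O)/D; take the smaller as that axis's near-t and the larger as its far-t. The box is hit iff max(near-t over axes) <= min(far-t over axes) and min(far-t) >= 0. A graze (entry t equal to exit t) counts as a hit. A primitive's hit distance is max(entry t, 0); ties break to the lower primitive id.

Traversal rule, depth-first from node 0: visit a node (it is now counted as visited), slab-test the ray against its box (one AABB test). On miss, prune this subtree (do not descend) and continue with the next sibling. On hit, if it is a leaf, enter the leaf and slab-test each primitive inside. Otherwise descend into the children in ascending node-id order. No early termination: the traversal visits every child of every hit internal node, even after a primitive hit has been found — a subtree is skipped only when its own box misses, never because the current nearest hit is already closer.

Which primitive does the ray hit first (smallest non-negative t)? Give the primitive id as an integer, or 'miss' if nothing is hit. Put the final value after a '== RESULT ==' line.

Trace the traversal:
N0 x:[-24,9] y:[-2/3,34/3] z:[-24,15] -> hit [-2/3,9], descend [1, 4, 8, 10]
  N1 x:[-16,6] y:[-2/3,6] z:[-24,-11] -> miss, prune
  N4 x:[-23,-6] y:[2/3,28/3] z:[-1,15] -> miss, prune
  N8 x:[-8,9] y:[11/3,34/3] z:[-3,10] -> hit [11/3,9], descend [5, 6]
    N5 x:[-8,3] y:[11/3,22/3] z:[-3,0] -> miss, prune
    N6 x:[4,9] y:[9,34/3] z:[3,10] -> hit [9,9] leaf, test {P0(miss), P4@t=9}
  N10 x:[-24,-18] y:[8/3,6] z:[-18,-3] -> miss, prune

7 AABB tests over nodes [0, 1, 4, 8, 5, 6, 10]; 1 leaf entered; closest P4.

== RESULT ==
4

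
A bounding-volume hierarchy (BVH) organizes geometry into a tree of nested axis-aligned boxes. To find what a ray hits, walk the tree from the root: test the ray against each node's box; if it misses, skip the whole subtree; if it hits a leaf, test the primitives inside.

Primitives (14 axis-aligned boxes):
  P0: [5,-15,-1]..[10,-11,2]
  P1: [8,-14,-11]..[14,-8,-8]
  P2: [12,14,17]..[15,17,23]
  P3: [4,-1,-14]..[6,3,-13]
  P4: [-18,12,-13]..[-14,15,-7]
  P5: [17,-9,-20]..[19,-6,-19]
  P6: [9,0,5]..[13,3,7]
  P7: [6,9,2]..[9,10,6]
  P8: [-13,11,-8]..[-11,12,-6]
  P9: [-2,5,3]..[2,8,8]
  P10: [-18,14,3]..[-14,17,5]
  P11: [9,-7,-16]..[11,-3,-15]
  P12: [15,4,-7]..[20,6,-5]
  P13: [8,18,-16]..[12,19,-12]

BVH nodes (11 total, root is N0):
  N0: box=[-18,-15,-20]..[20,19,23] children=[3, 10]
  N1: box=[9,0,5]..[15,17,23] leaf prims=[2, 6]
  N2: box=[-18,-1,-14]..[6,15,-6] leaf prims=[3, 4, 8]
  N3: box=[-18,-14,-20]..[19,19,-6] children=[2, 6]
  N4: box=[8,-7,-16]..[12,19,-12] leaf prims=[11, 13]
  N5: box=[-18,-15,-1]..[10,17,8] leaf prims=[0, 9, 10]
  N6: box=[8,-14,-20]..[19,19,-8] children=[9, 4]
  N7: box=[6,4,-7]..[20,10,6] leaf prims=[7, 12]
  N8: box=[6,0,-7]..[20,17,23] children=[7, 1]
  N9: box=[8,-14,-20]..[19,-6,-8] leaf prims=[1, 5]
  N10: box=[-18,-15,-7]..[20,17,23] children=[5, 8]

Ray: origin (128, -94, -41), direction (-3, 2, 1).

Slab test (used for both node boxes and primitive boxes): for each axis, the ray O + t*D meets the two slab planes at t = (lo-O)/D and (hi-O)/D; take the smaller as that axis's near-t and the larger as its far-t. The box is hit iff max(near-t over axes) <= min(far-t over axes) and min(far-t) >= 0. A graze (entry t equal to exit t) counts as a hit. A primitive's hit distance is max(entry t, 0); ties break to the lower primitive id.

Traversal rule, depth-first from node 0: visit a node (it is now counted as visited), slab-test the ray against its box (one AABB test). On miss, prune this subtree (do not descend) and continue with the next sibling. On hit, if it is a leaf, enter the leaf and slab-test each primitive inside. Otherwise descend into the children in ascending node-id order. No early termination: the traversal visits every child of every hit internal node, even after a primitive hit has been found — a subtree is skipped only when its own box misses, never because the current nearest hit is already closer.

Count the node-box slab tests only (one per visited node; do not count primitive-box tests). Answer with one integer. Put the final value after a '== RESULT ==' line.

Traverse from the root:
N0 x:[36,146/3] y:[79/2,113/2] z:[21,64] -> hit [79/2,146/3], descend [3, 10]
  N3 x:[109/3,146/3] y:[40,113/2] z:[21,35] -> miss, prune
  N10 x:[36,146/3] y:[79/2,111/2] z:[34,64] -> hit [79/2,146/3], descend [5, 8]
    N5 x:[118/3,146/3] y:[79/2,111/2] z:[40,49] -> hit [40,146/3] leaf, test {P0@t=40, P9(miss), P10(miss)}
    N8 x:[36,122/3] y:[47,111/2] z:[34,64] -> miss, prune

Summary -> nodes [0, 3, 10, 5, 8]; box-tests=5; leaf-entries=1; first=P0

== RESULT ==
5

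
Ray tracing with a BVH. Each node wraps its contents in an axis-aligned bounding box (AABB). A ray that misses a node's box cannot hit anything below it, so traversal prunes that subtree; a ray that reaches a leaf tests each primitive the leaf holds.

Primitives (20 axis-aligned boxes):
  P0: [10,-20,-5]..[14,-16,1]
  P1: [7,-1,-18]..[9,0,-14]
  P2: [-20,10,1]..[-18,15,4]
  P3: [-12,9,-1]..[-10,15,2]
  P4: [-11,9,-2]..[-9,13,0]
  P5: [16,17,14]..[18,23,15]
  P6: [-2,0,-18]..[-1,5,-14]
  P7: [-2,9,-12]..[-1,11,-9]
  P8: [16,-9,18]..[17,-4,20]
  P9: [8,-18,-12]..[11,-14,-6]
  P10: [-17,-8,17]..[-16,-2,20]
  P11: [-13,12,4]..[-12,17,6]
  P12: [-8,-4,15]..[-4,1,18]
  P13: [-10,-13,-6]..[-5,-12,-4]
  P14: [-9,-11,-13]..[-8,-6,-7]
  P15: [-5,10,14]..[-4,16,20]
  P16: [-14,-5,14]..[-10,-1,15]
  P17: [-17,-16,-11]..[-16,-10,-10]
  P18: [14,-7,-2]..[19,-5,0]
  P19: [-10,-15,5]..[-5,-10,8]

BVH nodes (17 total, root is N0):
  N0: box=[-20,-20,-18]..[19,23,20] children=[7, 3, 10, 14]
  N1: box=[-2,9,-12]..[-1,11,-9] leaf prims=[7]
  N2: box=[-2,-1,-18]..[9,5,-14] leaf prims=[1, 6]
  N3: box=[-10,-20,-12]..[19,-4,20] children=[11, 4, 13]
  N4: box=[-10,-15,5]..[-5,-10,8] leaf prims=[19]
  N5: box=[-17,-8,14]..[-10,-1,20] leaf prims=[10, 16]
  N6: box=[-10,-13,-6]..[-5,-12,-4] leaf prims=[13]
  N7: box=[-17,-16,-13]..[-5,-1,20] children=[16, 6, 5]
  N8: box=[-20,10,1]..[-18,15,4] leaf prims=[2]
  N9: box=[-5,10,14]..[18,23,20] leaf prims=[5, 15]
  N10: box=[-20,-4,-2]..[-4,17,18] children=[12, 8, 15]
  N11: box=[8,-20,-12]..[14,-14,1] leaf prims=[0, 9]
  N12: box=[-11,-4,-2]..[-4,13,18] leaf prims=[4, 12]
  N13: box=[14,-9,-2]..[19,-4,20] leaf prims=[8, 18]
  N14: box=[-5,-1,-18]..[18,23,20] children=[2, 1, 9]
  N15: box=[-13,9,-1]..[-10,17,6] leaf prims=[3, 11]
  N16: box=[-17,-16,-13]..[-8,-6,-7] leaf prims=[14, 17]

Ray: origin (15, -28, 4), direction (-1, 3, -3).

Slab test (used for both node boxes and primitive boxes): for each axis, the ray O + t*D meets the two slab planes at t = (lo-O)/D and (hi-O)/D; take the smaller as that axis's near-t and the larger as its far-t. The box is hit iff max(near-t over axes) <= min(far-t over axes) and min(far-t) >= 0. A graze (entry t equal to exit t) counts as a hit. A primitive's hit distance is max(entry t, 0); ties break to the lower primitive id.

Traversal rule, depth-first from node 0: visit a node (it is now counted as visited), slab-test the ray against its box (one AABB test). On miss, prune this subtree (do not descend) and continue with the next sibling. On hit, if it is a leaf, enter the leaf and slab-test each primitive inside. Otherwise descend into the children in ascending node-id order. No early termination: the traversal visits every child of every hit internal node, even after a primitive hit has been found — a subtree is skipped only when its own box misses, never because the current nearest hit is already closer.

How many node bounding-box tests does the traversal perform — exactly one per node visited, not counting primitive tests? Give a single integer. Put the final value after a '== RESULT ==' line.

Traverse from the root:
N0 x:[-4,35] y:[8/3,17] z:[-16/3,22/3] -> hit [8/3,22/3], descend [3, 7, 10, 14]
  N3 x:[-4,25] y:[8/3,8] z:[-16/3,16/3] -> hit [8/3,16/3], descend [4, 11, 13]
    N4 x:[20,25] y:[13/3,6] z:[-4/3,-1/3] -> miss, prune
    N11 x:[1,7] y:[8/3,14/3] z:[1,16/3] -> hit [8/3,14/3] leaf, test {P0@t=8/3, P9@t=4}
    N13 x:[-4,1] y:[19/3,8] z:[-16/3,2] -> miss, prune
  N7 x:[20,32] y:[4,9] z:[-16/3,17/3] -> miss, prune
  N10 x:[19,35] y:[8,15] z:[-14/3,2] -> miss, prune
  N14 x:[-3,20] y:[9,17] z:[-16/3,22/3] -> miss, prune

8 AABB tests over nodes [0, 3, 4, 11, 13, 7, 10, 14]; 1 leaf entered; closest P0.

== RESULT ==
8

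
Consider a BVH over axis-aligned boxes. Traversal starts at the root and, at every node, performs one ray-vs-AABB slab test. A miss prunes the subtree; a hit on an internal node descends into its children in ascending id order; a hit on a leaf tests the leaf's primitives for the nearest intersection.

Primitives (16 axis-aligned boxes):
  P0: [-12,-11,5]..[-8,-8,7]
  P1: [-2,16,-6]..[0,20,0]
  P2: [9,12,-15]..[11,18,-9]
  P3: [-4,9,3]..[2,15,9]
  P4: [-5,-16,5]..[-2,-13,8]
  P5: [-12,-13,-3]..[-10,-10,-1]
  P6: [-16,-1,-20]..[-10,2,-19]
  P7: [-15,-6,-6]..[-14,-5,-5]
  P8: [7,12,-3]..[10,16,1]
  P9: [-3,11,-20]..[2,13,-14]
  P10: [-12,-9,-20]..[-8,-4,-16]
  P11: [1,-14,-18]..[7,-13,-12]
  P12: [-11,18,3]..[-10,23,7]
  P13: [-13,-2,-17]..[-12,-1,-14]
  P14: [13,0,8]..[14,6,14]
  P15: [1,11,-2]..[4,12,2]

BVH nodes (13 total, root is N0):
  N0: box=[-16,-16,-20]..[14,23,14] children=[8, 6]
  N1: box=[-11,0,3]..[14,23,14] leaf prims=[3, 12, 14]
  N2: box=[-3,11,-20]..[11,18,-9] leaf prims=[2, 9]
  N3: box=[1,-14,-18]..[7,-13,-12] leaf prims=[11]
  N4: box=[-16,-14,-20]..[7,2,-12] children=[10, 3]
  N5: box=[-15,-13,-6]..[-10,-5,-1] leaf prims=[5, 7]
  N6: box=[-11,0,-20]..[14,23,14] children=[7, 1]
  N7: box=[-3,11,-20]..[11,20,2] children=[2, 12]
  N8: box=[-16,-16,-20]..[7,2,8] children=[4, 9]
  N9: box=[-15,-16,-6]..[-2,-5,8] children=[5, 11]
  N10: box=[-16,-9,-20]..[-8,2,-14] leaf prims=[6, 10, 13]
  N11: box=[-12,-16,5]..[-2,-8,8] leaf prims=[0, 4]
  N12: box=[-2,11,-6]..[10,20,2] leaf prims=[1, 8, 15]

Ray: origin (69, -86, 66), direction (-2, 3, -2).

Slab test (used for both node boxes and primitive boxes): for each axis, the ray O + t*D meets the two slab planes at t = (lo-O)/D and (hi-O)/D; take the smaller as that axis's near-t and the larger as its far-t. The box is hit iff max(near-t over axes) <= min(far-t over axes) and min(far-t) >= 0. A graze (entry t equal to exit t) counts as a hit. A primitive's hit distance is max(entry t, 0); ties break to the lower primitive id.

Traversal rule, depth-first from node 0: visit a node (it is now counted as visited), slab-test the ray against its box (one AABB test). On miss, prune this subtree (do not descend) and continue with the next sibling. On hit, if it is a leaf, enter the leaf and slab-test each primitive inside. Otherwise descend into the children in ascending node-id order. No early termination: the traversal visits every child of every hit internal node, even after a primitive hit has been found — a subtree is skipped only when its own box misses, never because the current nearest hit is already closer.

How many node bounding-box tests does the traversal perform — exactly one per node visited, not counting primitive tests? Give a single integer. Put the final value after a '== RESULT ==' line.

Walk:
N0 x:[55/2,85/2] y:[70/3,109/3] z:[26,43] -> hit [55/2,109/3], descend [6, 8]
  N6 x:[55/2,40] y:[86/3,109/3] z:[26,43] -> hit [86/3,109/3], descend [1, 7]
    N1 x:[55/2,40] y:[86/3,109/3] z:[26,63/2] -> hit [86/3,63/2] leaf, test {P3(miss), P12(miss), P14(miss)}
    N7 x:[29,36] y:[97/3,106/3] z:[32,43] -> hit [97/3,106/3], descend [2, 12]
      N2 x:[29,36] y:[97/3,104/3] z:[75/2,43] -> miss, prune
      N12 x:[59/2,71/2] y:[97/3,106/3] z:[32,36] -> hit [97/3,106/3] leaf, test {P1@t=69/2, P8(miss), P15@t=65/2}
  N8 x:[31,85/2] y:[70/3,88/3] z:[29,43] -> miss, prune

Summary -> nodes [0, 6, 1, 7, 2, 12, 8]; box-tests=7; leaf-entries=2; first=P15

== RESULT ==
7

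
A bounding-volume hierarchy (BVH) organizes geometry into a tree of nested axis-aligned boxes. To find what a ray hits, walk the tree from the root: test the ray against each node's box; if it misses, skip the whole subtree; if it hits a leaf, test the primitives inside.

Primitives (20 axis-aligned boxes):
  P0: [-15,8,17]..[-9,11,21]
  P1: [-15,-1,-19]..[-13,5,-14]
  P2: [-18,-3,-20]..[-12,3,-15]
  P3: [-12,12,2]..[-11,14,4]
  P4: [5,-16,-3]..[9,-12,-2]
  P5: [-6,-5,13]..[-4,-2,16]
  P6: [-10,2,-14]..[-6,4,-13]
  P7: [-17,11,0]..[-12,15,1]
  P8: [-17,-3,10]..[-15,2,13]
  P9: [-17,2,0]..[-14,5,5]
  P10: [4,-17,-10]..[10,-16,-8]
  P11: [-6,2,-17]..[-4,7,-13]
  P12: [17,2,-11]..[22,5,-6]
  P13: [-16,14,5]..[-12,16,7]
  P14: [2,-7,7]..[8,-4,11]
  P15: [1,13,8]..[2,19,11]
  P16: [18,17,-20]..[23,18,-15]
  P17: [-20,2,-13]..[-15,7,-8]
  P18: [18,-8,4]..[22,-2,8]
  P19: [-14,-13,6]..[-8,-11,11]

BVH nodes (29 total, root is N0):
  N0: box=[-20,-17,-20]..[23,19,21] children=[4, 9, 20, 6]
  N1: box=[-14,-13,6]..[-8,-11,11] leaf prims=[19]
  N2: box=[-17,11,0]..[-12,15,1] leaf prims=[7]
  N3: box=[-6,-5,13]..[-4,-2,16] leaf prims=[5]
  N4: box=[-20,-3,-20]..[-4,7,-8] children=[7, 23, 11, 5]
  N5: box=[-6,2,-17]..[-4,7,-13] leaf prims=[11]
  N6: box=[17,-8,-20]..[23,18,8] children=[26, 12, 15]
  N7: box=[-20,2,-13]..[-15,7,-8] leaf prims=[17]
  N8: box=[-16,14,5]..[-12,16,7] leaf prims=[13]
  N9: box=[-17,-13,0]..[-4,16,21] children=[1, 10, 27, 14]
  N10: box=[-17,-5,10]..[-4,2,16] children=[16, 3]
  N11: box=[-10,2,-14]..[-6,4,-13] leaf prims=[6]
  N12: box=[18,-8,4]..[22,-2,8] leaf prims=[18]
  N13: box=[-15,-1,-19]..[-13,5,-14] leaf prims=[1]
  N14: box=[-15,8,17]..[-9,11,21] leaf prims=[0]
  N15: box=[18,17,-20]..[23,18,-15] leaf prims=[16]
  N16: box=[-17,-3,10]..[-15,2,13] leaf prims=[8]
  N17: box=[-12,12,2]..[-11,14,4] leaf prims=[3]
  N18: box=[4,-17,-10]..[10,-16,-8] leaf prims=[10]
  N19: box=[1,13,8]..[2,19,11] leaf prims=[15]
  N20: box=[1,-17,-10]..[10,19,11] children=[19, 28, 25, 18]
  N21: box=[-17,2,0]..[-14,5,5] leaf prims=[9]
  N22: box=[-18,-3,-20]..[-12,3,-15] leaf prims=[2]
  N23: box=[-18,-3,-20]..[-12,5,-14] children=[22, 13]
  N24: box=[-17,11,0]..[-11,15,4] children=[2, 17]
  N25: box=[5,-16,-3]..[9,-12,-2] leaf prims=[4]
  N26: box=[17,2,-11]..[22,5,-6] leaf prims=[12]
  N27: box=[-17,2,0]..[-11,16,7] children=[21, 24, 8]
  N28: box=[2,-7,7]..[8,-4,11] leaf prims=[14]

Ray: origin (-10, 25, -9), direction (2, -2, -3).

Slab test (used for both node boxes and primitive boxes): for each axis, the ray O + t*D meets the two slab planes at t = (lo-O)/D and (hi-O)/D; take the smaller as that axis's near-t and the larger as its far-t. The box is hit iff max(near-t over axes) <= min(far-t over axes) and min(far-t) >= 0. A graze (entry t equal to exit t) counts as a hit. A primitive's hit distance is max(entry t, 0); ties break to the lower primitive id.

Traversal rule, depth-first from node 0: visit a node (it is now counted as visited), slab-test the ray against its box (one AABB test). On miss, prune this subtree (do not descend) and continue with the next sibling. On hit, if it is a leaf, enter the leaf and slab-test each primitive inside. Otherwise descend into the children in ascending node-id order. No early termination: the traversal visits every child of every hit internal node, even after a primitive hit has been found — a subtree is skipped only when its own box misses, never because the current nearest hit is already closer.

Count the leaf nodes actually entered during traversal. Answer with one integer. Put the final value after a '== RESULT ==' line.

Trace the traversal:
N0 x:[-5,33/2] y:[3,21] z:[-10,11/3] -> hit [3,11/3], descend [4, 6, 9, 20]
  N4 x:[-5,3] y:[9,14] z:[-1/3,11/3] -> miss, prune
  N6 x:[27/2,33/2] y:[7/2,33/2] z:[-17/3,11/3] -> miss, prune
  N9 x:[-7/2,3] y:[9/2,19] z:[-10,-3] -> miss, prune
  N20 x:[11/2,10] y:[3,21] z:[-20/3,1/3] -> miss, prune

Visited [0, 4, 6, 9, 20]. Tests: 5 box, 0 leaf. Nearest: miss.

== RESULT ==
0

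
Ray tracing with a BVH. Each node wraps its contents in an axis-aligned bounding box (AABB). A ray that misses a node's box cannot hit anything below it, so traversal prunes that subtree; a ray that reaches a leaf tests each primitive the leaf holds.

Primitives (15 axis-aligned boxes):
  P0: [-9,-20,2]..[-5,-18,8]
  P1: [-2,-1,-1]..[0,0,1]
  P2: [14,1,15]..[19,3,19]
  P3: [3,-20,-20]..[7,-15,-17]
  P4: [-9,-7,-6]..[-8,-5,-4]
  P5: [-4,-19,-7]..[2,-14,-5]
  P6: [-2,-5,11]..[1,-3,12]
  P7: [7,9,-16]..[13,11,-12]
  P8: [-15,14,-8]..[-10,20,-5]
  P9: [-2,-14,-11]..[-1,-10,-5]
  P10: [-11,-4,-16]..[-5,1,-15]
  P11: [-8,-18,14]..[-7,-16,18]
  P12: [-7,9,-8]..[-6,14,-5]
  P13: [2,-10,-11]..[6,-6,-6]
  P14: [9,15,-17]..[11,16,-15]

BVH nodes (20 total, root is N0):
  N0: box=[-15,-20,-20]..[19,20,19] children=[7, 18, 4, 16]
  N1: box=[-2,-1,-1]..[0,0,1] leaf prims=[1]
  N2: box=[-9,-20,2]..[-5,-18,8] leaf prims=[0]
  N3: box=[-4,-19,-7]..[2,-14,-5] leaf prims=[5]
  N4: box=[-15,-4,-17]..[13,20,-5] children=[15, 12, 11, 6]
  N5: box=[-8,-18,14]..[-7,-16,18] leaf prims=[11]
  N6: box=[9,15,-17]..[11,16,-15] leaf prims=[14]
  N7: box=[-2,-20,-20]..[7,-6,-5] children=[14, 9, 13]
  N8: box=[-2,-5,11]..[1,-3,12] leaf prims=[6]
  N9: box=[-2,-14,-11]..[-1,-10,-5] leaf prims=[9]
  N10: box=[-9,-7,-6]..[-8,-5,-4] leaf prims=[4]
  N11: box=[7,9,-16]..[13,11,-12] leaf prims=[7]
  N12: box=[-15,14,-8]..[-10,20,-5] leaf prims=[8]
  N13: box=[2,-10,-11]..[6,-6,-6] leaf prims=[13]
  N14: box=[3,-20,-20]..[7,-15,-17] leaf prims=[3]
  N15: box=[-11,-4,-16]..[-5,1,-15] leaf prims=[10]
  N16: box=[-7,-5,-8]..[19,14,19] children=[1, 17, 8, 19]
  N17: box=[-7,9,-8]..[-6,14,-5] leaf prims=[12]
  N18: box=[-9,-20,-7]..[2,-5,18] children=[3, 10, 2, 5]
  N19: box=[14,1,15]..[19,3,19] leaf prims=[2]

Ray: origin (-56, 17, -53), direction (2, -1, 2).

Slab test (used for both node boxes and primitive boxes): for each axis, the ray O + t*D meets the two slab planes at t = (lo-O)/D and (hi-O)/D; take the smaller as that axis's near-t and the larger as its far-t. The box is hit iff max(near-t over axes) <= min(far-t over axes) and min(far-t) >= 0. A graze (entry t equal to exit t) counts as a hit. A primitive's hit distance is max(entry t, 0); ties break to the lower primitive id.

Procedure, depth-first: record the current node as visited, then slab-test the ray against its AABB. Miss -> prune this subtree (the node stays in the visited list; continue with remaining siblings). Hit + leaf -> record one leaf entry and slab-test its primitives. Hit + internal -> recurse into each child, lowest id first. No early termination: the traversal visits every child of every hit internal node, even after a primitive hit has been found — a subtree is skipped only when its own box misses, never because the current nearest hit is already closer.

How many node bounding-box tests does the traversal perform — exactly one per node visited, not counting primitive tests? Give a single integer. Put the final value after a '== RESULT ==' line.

Traverse from the root:
N0 x:[41/2,75/2] y:[-3,37] z:[33/2,36] -> hit [41/2,36], descend [4, 7, 16, 18]
  N4 x:[41/2,69/2] y:[-3,21] z:[18,24] -> hit [41/2,21], descend [6, 11, 12, 15]
    N6 x:[65/2,67/2] y:[1,2] z:[18,19] -> miss, prune
    N11 x:[63/2,69/2] y:[6,8] z:[37/2,41/2] -> miss, prune
    N12 x:[41/2,23] y:[-3,3] z:[45/2,24] -> miss, prune
    N15 x:[45/2,51/2] y:[16,21] z:[37/2,19] -> miss, prune
  N7 x:[27,63/2] y:[23,37] z:[33/2,24] -> miss, prune
  N16 x:[49/2,75/2] y:[3,22] z:[45/2,36] -> miss, prune
  N18 x:[47/2,29] y:[22,37] z:[23,71/2] -> hit [47/2,29], descend [2, 3, 5, 10]
    N2 x:[47/2,51/2] y:[35,37] z:[55/2,61/2] -> miss, prune
    N3 x:[26,29] y:[31,36] z:[23,24] -> miss, prune
    N5 x:[24,49/2] y:[33,35] z:[67/2,71/2] -> miss, prune
    N10 x:[47/2,24] y:[22,24] z:[47/2,49/2] -> hit [47/2,24] leaf, test {P4@t=47/2}

Summary -> nodes [0, 4, 6, 11, 12, 15, 7, 16, 18, 2, 3, 5, 10]; box-tests=13; leaf-entries=1; first=P4

== RESULT ==
13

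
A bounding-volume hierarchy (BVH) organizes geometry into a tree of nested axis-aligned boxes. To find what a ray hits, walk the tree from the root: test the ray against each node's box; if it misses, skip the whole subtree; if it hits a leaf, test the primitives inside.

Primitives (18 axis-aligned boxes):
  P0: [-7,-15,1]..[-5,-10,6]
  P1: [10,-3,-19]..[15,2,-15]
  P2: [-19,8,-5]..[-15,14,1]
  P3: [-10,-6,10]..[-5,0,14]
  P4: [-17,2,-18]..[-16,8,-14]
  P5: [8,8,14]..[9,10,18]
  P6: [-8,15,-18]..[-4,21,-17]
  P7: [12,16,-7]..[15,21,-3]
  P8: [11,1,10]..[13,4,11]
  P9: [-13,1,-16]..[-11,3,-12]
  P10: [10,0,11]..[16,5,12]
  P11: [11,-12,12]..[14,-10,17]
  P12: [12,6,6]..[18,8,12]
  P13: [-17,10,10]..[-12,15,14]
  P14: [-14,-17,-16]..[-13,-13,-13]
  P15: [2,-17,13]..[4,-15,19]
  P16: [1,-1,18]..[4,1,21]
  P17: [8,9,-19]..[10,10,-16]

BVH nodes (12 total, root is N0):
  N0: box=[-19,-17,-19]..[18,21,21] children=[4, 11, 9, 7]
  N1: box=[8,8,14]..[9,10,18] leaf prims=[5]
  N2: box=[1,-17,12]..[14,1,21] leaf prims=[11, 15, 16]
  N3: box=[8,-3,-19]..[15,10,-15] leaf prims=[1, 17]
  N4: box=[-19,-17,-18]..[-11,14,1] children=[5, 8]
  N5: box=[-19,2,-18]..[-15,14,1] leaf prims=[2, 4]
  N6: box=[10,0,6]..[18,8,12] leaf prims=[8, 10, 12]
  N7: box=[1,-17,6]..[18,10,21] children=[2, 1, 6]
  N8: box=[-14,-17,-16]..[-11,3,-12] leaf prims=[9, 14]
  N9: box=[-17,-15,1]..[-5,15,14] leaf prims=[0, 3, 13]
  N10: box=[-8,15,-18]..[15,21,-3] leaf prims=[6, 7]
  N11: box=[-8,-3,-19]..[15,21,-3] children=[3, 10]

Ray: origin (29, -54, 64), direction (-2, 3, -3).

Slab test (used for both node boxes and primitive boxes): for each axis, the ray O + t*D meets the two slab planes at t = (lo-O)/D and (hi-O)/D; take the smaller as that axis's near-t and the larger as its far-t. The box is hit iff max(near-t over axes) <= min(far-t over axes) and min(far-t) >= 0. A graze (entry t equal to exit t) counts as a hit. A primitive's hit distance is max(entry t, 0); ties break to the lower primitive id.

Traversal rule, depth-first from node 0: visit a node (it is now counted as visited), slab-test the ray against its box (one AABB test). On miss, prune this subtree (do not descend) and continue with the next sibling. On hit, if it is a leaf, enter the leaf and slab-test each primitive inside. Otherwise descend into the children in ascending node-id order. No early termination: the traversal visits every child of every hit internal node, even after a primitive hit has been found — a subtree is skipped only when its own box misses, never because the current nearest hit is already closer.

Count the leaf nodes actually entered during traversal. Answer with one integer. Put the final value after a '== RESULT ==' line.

Traverse from the root:
N0 x:[11/2,24] y:[37/3,25] z:[43/3,83/3] -> hit [43/3,24], descend [4, 7, 9, 11]
  N4 x:[20,24] y:[37/3,68/3] z:[21,82/3] -> hit [21,68/3], descend [5, 8]
    N5 x:[22,24] y:[56/3,68/3] z:[21,82/3] -> hit [22,68/3] leaf, test {P2@t=22, P4(miss)}
    N8 x:[20,43/2] y:[37/3,19] z:[76/3,80/3] -> miss, prune
  N7 x:[11/2,14] y:[37/3,64/3] z:[43/3,58/3] -> miss, prune
  N9 x:[17,23] y:[13,23] z:[50/3,21] -> hit [17,21] leaf, test {P0(miss), P3@t=17, P13(miss)}
  N11 x:[7,37/2] y:[17,25] z:[67/3,83/3] -> miss, prune

7 AABB tests over nodes [0, 4, 5, 8, 7, 9, 11]; 2 leaves entered; closest P3.

== RESULT ==
2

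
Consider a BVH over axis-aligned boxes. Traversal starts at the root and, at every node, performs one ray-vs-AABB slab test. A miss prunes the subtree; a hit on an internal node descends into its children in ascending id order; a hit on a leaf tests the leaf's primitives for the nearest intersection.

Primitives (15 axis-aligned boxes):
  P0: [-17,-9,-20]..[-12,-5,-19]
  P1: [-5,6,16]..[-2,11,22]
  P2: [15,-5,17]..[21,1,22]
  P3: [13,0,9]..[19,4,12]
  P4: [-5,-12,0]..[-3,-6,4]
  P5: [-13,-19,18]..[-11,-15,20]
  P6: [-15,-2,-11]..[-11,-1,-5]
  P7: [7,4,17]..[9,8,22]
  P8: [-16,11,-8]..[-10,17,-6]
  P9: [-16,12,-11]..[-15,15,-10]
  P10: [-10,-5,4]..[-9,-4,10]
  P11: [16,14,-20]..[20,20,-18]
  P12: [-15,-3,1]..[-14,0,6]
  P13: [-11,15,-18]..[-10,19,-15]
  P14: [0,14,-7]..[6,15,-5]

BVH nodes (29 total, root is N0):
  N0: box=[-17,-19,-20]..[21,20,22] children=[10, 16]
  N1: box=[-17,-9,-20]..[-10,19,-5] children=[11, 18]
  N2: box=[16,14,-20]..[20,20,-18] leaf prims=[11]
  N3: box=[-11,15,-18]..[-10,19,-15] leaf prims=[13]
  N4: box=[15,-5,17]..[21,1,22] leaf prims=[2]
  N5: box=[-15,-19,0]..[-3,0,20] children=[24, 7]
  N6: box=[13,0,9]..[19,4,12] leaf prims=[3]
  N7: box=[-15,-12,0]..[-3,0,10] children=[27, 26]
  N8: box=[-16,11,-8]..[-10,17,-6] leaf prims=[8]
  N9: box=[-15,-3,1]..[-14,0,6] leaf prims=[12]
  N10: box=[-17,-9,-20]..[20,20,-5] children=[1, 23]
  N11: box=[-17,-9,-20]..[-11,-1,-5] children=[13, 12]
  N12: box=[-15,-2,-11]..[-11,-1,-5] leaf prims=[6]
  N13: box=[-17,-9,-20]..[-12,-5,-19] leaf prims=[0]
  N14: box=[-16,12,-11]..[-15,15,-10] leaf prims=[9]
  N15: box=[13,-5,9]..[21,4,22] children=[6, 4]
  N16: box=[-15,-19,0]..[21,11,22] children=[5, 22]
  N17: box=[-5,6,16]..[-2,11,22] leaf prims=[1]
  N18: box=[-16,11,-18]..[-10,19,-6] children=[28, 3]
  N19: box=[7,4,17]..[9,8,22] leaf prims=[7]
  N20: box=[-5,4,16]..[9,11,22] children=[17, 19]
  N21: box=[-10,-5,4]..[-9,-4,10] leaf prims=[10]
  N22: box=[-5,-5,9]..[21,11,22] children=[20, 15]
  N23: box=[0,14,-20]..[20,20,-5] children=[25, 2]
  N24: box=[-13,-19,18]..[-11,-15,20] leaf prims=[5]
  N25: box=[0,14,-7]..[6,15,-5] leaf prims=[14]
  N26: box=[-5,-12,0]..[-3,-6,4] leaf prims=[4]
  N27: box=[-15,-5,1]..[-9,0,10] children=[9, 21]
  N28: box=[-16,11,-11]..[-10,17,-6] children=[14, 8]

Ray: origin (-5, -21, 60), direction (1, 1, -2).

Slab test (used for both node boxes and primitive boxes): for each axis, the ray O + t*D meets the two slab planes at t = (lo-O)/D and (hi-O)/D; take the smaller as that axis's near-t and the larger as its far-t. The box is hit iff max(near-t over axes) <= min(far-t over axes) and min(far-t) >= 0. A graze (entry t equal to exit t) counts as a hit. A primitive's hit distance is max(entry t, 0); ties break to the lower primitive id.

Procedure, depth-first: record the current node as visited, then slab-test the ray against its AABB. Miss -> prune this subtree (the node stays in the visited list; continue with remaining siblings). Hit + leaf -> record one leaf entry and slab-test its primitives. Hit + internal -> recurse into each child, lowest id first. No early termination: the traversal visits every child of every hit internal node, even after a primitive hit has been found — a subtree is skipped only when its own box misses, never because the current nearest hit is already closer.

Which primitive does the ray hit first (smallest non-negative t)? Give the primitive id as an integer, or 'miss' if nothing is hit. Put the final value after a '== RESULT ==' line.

Trace the traversal:
N0 x:[-12,26] y:[2,41] z:[19,40] -> hit [19,26], descend [10, 16]
  N10 x:[-12,25] y:[12,41] z:[65/2,40] -> miss, prune
  N16 x:[-10,26] y:[2,32] z:[19,30] -> hit [19,26], descend [5, 22]
    N5 x:[-10,2] y:[2,21] z:[20,30] -> miss, prune
    N22 x:[0,26] y:[16,32] z:[19,51/2] -> hit [19,51/2], descend [15, 20]
      N15 x:[18,26] y:[16,25] z:[19,51/2] -> hit [19,25], descend [4, 6]
        N4 x:[20,26] y:[16,22] z:[19,43/2] -> hit [20,43/2] leaf, test {P2@t=20}
        N6 x:[18,24] y:[21,25] z:[24,51/2] -> hit [24,24] leaf, test {P3@t=24}
      N20 x:[0,14] y:[25,32] z:[19,22] -> miss, prune

9 AABB tests over nodes [0, 10, 16, 5, 22, 15, 4, 6, 20]; 2 leaves entered; closest P2.

== RESULT ==
2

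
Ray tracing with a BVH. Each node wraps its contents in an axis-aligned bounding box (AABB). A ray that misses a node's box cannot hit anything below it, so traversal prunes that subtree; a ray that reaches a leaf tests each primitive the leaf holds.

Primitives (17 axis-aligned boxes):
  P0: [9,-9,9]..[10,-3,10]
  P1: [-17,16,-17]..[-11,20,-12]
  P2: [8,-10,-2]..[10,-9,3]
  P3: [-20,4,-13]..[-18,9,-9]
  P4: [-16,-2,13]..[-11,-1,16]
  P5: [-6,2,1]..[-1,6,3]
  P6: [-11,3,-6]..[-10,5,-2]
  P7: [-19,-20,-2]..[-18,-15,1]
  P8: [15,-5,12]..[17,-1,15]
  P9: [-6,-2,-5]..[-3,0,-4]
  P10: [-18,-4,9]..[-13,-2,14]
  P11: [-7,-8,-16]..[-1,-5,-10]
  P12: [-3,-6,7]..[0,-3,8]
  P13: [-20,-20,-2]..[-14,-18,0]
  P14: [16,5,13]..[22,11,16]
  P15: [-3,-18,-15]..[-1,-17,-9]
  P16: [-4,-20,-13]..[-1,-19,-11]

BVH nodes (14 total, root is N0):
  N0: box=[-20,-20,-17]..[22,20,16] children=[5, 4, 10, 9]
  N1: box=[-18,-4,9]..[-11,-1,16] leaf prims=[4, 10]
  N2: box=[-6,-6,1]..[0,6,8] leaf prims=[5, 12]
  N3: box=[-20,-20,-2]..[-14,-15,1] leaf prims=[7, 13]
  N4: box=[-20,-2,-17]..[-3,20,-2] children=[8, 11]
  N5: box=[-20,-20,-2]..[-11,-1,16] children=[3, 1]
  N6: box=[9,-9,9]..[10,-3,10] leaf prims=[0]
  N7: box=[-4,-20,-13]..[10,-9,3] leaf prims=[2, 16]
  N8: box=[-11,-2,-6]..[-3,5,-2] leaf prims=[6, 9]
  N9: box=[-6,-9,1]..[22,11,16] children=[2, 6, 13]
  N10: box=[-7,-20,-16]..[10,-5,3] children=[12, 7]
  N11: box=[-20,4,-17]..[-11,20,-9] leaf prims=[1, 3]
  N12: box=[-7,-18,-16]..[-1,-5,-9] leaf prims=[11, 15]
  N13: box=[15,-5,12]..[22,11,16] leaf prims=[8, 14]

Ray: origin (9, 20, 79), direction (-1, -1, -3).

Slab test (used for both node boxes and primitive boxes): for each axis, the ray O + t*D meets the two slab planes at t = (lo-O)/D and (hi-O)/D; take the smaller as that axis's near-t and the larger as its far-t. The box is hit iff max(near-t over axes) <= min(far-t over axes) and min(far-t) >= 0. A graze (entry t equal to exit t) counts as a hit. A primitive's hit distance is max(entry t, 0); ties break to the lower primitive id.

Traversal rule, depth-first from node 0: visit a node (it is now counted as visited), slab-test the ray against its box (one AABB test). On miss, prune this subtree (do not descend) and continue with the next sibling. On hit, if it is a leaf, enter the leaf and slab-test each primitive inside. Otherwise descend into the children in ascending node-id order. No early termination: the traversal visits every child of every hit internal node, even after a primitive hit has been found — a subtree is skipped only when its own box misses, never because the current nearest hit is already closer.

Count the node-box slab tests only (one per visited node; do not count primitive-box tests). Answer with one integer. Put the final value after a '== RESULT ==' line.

Walk:
N0 x:[-13,29] y:[0,40] z:[21,32] -> hit [21,29], descend [4, 5, 9, 10]
  N4 x:[12,29] y:[0,22] z:[27,32] -> miss, prune
  N5 x:[20,29] y:[21,40] z:[21,27] -> hit [21,27], descend [1, 3]
    N1 x:[20,27] y:[21,24] z:[21,70/3] -> hit [21,70/3] leaf, test {P4@t=21, P10@t=22}
    N3 x:[23,29] y:[35,40] z:[26,27] -> miss, prune
  N9 x:[-13,15] y:[9,29] z:[21,26] -> miss, prune
  N10 x:[-1,16] y:[25,40] z:[76/3,95/3] -> miss, prune

7 AABB tests over nodes [0, 4, 5, 1, 3, 9, 10]; 1 leaf entered; closest P4.

== RESULT ==
7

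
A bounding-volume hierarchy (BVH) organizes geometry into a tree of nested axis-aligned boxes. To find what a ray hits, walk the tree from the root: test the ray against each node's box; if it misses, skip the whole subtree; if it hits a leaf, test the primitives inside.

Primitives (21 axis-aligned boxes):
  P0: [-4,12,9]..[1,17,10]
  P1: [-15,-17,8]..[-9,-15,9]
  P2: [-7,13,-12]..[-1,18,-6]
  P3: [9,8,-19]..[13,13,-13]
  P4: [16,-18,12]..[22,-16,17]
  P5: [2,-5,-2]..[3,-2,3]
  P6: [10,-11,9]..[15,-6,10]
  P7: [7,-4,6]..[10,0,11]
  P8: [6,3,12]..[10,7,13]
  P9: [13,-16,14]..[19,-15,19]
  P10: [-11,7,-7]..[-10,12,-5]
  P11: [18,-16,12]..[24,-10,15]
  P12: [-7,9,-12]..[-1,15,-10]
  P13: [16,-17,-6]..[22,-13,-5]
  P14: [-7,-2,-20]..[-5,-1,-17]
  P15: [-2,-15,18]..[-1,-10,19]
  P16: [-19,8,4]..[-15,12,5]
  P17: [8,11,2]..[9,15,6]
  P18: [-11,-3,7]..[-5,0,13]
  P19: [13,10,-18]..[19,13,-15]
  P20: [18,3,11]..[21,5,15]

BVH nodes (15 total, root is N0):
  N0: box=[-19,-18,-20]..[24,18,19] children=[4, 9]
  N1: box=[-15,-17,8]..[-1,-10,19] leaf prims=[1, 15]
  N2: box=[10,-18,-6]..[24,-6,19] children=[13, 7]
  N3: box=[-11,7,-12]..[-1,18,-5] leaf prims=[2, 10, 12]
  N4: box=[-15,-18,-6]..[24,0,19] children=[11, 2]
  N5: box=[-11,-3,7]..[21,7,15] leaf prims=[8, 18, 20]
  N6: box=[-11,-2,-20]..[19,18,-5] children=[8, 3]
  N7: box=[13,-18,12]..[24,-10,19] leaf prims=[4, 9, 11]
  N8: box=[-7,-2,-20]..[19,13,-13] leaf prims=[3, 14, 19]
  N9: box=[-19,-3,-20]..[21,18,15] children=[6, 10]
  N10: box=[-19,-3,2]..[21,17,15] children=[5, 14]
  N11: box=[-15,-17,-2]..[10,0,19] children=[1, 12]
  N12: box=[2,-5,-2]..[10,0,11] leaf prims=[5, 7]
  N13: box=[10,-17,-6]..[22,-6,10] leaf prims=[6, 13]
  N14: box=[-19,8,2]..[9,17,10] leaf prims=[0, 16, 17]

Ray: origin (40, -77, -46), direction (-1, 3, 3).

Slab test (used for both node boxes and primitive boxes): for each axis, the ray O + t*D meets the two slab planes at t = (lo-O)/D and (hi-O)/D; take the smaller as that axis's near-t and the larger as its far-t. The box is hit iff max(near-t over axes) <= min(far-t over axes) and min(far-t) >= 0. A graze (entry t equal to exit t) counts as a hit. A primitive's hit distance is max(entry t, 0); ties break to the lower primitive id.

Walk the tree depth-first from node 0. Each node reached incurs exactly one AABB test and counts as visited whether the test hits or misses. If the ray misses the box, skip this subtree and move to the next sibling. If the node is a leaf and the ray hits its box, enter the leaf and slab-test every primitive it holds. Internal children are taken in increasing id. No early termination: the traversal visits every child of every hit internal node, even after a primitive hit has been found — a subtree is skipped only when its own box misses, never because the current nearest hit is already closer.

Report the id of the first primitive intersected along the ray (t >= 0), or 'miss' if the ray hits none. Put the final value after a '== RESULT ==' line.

Trace the traversal:
N0 x:[16,59] y:[59/3,95/3] z:[26/3,65/3] -> hit [59/3,65/3], descend [4, 9]
  N4 x:[16,55] y:[59/3,77/3] z:[40/3,65/3] -> hit [59/3,65/3], descend [2, 11]
    N2 x:[16,30] y:[59/3,71/3] z:[40/3,65/3] -> hit [59/3,65/3], descend [7, 13]
      N7 x:[16,27] y:[59/3,67/3] z:[58/3,65/3] -> hit [59/3,65/3] leaf, test {P4@t=59/3, P9(miss), P11@t=61/3}
      N13 x:[18,30] y:[20,71/3] z:[40/3,56/3] -> miss, prune
    N11 x:[30,55] y:[20,77/3] z:[44/3,65/3] -> miss, prune
  N9 x:[19,59] y:[74/3,95/3] z:[26/3,61/3] -> miss, prune

Summary -> nodes [0, 4, 2, 7, 13, 11, 9]; box-tests=7; leaf-entries=1; first=P4

== RESULT ==
4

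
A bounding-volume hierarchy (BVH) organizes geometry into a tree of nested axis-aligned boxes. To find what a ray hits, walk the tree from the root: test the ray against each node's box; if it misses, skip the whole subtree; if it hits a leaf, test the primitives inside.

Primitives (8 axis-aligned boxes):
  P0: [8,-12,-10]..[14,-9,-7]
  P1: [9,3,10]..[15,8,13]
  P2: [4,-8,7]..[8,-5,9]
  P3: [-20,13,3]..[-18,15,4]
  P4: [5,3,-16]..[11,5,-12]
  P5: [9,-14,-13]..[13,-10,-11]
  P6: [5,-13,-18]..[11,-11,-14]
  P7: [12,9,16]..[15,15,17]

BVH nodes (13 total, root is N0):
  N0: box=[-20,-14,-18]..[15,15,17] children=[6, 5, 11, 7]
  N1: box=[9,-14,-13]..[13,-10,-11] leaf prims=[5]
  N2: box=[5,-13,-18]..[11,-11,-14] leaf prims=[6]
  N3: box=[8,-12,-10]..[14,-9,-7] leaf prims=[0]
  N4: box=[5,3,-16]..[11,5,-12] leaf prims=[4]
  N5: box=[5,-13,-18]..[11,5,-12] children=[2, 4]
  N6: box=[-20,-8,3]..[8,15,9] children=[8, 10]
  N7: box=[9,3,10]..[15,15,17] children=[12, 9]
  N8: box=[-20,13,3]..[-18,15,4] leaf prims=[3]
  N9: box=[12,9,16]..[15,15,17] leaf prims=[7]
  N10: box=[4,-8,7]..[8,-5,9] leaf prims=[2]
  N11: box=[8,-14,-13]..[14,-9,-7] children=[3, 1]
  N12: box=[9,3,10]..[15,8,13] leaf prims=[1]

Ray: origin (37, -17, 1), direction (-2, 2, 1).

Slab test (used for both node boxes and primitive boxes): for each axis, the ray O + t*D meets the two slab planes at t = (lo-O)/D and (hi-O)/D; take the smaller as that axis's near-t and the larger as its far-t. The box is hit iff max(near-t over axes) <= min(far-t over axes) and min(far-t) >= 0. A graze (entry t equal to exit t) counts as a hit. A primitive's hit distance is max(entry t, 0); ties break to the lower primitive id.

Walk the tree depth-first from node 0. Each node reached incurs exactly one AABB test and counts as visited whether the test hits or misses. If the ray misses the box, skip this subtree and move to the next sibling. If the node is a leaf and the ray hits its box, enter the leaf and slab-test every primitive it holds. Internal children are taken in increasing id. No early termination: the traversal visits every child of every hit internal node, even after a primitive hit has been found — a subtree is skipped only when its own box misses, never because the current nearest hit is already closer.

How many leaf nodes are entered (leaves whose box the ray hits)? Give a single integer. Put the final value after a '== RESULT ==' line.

Trace the traversal:
N0 x:[11,57/2] y:[3/2,16] z:[-19,16] -> hit [11,16], descend [5, 6, 7, 11]
  N5 x:[13,16] y:[2,11] z:[-19,-13] -> miss, prune
  N6 x:[29/2,57/2] y:[9/2,16] z:[2,8] -> miss, prune
  N7 x:[11,14] y:[10,16] z:[9,16] -> hit [11,14], descend [9, 12]
    N9 x:[11,25/2] y:[13,16] z:[15,16] -> miss, prune
    N12 x:[11,14] y:[10,25/2] z:[9,12] -> hit [11,12] leaf, test {P1@t=11}
  N11 x:[23/2,29/2] y:[3/2,4] z:[-14,-8] -> miss, prune

Visited [0, 5, 6, 7, 9, 12, 11]. Tests: 7 box, 1 leaf. Nearest: P1.

== RESULT ==
1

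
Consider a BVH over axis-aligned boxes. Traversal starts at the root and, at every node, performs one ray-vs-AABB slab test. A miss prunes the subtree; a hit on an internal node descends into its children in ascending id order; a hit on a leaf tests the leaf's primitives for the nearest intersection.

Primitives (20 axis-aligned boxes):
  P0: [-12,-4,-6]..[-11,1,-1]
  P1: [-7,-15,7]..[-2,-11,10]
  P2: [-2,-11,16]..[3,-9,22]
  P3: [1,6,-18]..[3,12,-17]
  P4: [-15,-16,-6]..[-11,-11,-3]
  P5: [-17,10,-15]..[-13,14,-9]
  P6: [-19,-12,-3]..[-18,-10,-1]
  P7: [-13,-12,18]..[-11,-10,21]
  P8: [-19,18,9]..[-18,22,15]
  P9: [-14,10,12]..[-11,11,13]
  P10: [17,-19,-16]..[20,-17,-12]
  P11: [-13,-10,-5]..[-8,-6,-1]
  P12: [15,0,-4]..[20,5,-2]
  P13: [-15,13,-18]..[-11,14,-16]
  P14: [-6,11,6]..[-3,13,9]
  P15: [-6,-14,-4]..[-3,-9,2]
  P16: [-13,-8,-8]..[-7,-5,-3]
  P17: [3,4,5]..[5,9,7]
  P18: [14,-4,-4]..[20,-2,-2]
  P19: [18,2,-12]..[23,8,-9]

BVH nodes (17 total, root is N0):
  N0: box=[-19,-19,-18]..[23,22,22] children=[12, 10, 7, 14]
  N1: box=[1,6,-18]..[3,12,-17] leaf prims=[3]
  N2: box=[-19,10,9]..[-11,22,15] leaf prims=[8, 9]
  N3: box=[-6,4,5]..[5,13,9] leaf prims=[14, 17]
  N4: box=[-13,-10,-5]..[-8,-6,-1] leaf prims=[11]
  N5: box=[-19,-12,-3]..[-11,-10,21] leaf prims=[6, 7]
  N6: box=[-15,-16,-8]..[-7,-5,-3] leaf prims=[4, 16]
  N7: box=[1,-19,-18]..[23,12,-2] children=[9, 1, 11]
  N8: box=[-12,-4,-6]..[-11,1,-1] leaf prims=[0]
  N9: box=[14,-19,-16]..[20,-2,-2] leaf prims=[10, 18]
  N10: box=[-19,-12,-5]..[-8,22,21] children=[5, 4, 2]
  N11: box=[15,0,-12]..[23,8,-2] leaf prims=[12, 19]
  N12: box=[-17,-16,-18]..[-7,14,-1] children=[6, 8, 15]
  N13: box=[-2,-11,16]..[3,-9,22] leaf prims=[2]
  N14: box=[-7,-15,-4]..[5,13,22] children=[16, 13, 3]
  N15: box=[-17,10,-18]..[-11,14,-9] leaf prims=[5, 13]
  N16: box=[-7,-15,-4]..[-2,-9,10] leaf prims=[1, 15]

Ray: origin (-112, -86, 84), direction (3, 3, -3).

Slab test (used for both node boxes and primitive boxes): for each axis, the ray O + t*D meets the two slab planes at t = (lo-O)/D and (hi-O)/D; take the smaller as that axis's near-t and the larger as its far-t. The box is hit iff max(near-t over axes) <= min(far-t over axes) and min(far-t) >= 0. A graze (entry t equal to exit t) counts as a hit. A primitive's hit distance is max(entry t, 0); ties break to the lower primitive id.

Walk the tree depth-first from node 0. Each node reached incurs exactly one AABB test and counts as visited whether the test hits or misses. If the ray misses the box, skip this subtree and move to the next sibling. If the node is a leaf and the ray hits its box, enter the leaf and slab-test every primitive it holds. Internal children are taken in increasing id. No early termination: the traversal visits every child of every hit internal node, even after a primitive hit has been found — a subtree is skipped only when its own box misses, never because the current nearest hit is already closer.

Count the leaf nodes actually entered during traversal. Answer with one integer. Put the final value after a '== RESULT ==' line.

Traverse from the root:
N0 x:[31,45] y:[67/3,36] z:[62/3,34] -> hit [31,34], descend [7, 10, 12, 14]
  N7 x:[113/3,45] y:[67/3,98/3] z:[86/3,34] -> miss, prune
  N10 x:[31,104/3] y:[74/3,36] z:[21,89/3] -> miss, prune
  N12 x:[95/3,35] y:[70/3,100/3] z:[85/3,34] -> hit [95/3,100/3], descend [6, 8, 15]
    N6 x:[97/3,35] y:[70/3,27] z:[29,92/3] -> miss, prune
    N8 x:[100/3,101/3] y:[82/3,29] z:[85/3,30] -> miss, prune
    N15 x:[95/3,101/3] y:[32,100/3] z:[31,34] -> hit [32,100/3] leaf, test {P5@t=32, P13@t=100/3}
  N14 x:[35,39] y:[71/3,33] z:[62/3,88/3] -> miss, prune

Visited [0, 7, 10, 12, 6, 8, 15, 14]. Tests: 8 box, 1 leaf. Nearest: P5.

== RESULT ==
1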